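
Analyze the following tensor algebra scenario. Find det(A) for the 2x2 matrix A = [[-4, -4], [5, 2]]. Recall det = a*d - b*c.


For a 2x2 matrix [[a, b], [c, d]], det = a*d - b*c.
a = -4, b = -4, c = 5, d = 2
a*d = -4 * 2 = -8
b*c = -4 * 5 = -20
det = -8 - -20 = 12

12


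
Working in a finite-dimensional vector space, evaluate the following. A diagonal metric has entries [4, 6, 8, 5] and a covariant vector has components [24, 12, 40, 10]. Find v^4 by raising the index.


To raise an index with a diagonal metric: v^i = v_i / g_{ii}.
For index 4: v_4 = 10, g_{44} = 5
v^4 = 10 / 5 = 2

2


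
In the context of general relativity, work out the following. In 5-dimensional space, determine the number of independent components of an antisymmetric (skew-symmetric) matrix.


An antisymmetric rank-2 tensor satisfies A_{ij} = -A_{ji}, so diagonal entries are zero.
The independent components are the upper-triangular entries: C(n, 2) = n(n-1)/2.
n = 5
C(5, 2) = 5 * 4 / 2 = 20 / 2 = 10

10


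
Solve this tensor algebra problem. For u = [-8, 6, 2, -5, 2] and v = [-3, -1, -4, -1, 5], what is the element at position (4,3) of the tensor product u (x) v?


The outer product entry T_{ij} = u_i * v_j.
We need i=4, j=3.
u_4 = -5, v_3 = -4
T_{4,3} = -5 * -4 = 20

20


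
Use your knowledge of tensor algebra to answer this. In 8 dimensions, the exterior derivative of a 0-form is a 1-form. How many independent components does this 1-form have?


The exterior derivative of a p-form is a (p+1)-form.
Its number of independent components is C(n, p+1).
n = 8, p+1 = 1
C(8, 1) = 8

8


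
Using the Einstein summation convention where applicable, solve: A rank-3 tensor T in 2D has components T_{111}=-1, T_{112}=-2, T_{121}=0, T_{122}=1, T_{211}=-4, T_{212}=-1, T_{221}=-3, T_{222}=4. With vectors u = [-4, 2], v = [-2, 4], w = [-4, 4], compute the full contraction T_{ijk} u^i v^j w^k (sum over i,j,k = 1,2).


S = sum over i,j,k of T_{ijk} u_i v_j w_k. Expanding all 8 terms:
T_{111}*u_1*v_1*w_1 = -1*-4*-2*-4 = 32  (running total: 32)
T_{112}*u_1*v_1*w_2 = -2*-4*-2*4 = -64  (running total: -32)
T_{121}*u_1*v_2*w_1 = 0*-4*4*-4 = 0  (running total: -32)
T_{122}*u_1*v_2*w_2 = 1*-4*4*4 = -64  (running total: -96)
T_{211}*u_2*v_1*w_1 = -4*2*-2*-4 = -64  (running total: -160)
T_{212}*u_2*v_1*w_2 = -1*2*-2*4 = 16  (running total: -144)
T_{221}*u_2*v_2*w_1 = -3*2*4*-4 = 96  (running total: -48)
T_{222}*u_2*v_2*w_2 = 4*2*4*4 = 128  (running total: 80)
S = 80

80


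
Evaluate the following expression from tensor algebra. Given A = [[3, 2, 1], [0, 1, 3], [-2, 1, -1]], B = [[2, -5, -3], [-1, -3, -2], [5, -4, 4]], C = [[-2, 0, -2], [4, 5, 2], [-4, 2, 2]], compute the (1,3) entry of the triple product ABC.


(ABC)_{13} = sum_m (AB)_{1m} C_{m3}. First compute row 1 of AB.
(AB)_{11} = 3*2 + 2*-1 + 1*5 = 9
(AB)_{12} = 3*-5 + 2*-3 + 1*-4 = -25
(AB)_{13} = 3*-3 + 2*-2 + 1*4 = -9
Now contract with column 3 of C:
(AB)_{11} * C_{13} = 9 * -2 = -18
(AB)_{12} * C_{23} = -25 * 2 = -50
(AB)_{13} * C_{33} = -9 * 2 = -18
(ABC)_{13} = -18 + -50 + -18 = -86

-86


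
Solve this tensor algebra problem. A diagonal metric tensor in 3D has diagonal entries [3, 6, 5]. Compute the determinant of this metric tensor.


For a diagonal metric, the determinant is the product of diagonal entries.
Diagonal entries: 3, 6, 5
det(g) = 3 * 6 * 5 = 90

90


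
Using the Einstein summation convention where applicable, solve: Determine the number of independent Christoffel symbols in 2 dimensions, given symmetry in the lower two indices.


Christoffel symbols Gamma^k_{ij} are symmetric in i,j, so there are d * d(d+1)/2 independent symbols.
d = 2
d(d+1)/2 = 2 * 3 / 2 = 3
Total = 2 * 3 = 6

6


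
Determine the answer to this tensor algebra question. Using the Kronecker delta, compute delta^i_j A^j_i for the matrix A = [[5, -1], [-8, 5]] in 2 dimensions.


The contraction (trace) of a rank-2 tensor is the sum of its diagonal elements.
Diagonal entries: A[1,1] = 5, A[2,2] = 5
Tr(A) = 5 + 5 = 10

10


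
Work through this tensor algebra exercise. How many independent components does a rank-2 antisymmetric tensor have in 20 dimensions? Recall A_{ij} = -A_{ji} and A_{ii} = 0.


An antisymmetric rank-2 tensor satisfies A_{ij} = -A_{ji}, so diagonal entries are zero.
The independent components are the upper-triangular entries: C(n, 2) = n(n-1)/2.
n = 20
C(20, 2) = 20 * 19 / 2 = 380 / 2 = 190

190


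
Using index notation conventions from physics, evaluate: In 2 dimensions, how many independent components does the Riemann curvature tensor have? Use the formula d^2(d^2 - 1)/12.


The Riemann tensor in d dimensions has d^2(d^2 - 1)/12 independent components.
d = 2, so d^2 = 4
d^2 - 1 = 3
d^2(d^2 - 1) = 4 * 3 = 12
Divide by 12: 12 / 12 = 1

1


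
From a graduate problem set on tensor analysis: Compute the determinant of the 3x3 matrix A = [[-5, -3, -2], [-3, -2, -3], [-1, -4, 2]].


Expanding along the first row, det(A) = a11*M_11 - a12*M_12 + a13*M_13, where M_1j is the (1,j) minor.
Minor M_11 = -2*2 - -3*-4 = -16
Minor M_12 = -3*2 - -3*-1 = -9
Minor M_13 = -3*-4 - -2*-1 = 10
det = -5*(-16) - -3*(-9) + -2*(10)
    = 80 - 27 + -20
    = 33

33


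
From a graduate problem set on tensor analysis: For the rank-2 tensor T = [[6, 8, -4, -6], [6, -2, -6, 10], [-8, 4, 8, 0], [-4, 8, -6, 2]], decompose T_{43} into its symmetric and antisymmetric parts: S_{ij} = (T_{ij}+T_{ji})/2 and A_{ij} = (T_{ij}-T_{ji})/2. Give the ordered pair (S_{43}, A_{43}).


T_{43} = -6
T_{34} = 0
S_{43} = (-6 + 0)/2 = -6/2 = -3
A_{43} = (-6 - 0)/2 = -6/2 = -3
Check: S + A = -3 + -3 = -6 = T_{43}.

(-3, -3)


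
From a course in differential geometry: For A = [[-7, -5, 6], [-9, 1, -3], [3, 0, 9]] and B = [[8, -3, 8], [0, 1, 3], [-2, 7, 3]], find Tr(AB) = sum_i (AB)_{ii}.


Tr(AB) = sum_i (AB)_{ii} where (AB)_{ii} = sum_k A_{ik} B_{ki}.
(AB)_{11} = -7*8 + -5*0 + 6*-2 = -68
(AB)_{22} = -9*-3 + 1*1 + -3*7 = 7
(AB)_{33} = 3*8 + 0*3 + 9*3 = 51
Tr(AB) = -68 + 7 + 51 = -10

-10


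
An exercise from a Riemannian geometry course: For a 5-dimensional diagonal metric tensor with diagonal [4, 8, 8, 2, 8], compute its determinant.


For a diagonal metric, the determinant is the product of diagonal entries.
Diagonal entries: 4, 8, 8, 2, 8
det(g) = 4 * 8 * 8 * 2 * 8 = 4096

4096


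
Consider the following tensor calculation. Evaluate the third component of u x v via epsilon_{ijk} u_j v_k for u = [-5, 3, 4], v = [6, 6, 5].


(u x v)_3 = sum_{j,k} epsilon_{3jk} u_j v_k. Only permutations of (1,2,3) contribute; the two non-zero terms are:
eps_{312} u_1 v_2 = 1 * -5 * 6 = -30
eps_{321} u_2 v_1 = -1 * 3 * 6 = -18
(u x v)_3 = -48

-48


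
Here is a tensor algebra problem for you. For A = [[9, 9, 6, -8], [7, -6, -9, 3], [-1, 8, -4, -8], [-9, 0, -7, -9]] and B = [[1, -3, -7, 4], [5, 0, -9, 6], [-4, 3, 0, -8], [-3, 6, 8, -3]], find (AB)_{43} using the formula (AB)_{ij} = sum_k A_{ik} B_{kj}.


(AB)_{ij} = sum_k A_{ik} B_{kj}.
For i=4, j=3:
A_{41} * B_{13} = -9 * -7 = 63
A_{42} * B_{23} = 0 * -9 = 0
A_{43} * B_{33} = -7 * 0 = 0
A_{44} * B_{43} = -9 * 8 = -72
Sum = 63 + 0 + 0 + -72 = -9

-9


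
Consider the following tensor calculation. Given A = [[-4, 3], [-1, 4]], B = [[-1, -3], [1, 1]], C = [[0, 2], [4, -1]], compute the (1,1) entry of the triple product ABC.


(ABC)_{11} = sum_m (AB)_{1m} C_{m1}. First compute row 1 of AB.
(AB)_{11} = -4*-1 + 3*1 = 7
(AB)_{12} = -4*-3 + 3*1 = 15
Now contract with column 1 of C:
(AB)_{11} * C_{11} = 7 * 0 = 0
(AB)_{12} * C_{21} = 15 * 4 = 60
(ABC)_{11} = 0 + 60 = 60

60


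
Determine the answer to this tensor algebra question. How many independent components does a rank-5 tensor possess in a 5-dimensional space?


The number of components of a rank-r tensor in d dimensions is d^r.
Here d = 5 and r = 5.
5^5 = 3125

3125


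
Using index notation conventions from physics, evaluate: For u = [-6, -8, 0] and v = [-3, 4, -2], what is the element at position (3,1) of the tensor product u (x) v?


The outer product entry T_{ij} = u_i * v_j.
We need i=3, j=1.
u_3 = 0, v_1 = -3
T_{3,1} = 0 * -3 = 0

0


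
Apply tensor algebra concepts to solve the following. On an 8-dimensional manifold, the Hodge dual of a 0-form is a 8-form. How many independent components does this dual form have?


The Hodge dual of a p-form on an n-dimensional manifold is an (n-p)-form.
n = 8, p = 0, so dual degree = 8 - 0 = 8
The number of components is C(n, n-p) = C(8, 8) = 1

1


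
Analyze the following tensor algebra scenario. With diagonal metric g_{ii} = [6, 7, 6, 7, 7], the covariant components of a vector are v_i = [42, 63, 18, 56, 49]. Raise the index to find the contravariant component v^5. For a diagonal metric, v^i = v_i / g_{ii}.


To raise an index with a diagonal metric: v^i = v_i / g_{ii}.
For index 5: v_5 = 49, g_{55} = 7
v^5 = 49 / 7 = 7

7


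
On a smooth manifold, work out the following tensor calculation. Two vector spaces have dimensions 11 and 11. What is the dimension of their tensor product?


The dimension of a tensor product is the product of dimensions.
dim(V) = 11, dim(W) = 11
dim(V (x) W) = 11 * 11 = 121

121


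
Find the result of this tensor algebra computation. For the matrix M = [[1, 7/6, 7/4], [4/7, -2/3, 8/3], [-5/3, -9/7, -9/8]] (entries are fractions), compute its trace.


The trace is the sum of diagonal entries.
Diagonal: M[1,1] = 1, M[2,2] = -2/3, M[3,3] = -9/8
Tr(M) = 1 + -2/3 + -9/8
Computing step by step:
After adding M[1,1]: 1
After adding M[2,2]: 1/3
After adding M[3,3]: -19/24
Tr(M) = -19/24

-19/24


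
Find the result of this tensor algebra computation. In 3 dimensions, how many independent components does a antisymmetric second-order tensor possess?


A antisymmetric rank-2 tensor in d dimensions has d(d-1)/2 independent components.
d = 3
d(d-1)/2 = 3 * 2 / 2 = 6 / 2 = 3

3


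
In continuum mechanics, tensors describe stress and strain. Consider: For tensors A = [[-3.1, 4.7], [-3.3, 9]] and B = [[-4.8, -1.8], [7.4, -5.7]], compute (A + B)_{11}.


Tensor addition is component-wise: (A + B)_{ij} = A_{ij} + B_{ij}.
A_{11} = -3.1
B_{11} = -4.8
(A + B)_{11} = -3.1 + -4.8 = -7.9

-7.9


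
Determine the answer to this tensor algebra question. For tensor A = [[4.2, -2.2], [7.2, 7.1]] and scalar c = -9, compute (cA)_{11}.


Scalar multiplication: (cA)_{ij} = c * A_{ij}.
c = -9
A_{11} = 4.2
(cA)_{11} = -9 * 4.2 = -37.8

-37.8


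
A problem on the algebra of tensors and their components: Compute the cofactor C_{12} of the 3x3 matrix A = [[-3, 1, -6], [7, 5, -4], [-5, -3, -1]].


To find cofactor C_{12}, delete row 1 and column 2.
The resulting 2x2 submatrix is: [[7, -4], [-5, -1]]
Minor M_{12} = 7*-1 - -4*-5
  = -7 - 20 = -27
Sign = (-1)^(1+2) = (-1)^3 = -1
Cofactor C_{12} = -1 * -27 = 27

27


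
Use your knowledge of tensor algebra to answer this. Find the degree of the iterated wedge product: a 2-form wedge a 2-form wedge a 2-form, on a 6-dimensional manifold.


The degree of a wedge product is the sum of the degrees of the individual forms.
Degrees: 2, 2, 2
Total degree = 2 + 2 + 2 = 6

6


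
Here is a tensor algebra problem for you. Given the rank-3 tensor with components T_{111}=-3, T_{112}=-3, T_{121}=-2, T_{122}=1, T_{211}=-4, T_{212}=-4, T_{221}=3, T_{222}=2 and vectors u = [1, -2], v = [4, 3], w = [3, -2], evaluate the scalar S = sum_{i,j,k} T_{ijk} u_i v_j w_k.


S = sum over i,j,k of T_{ijk} u_i v_j w_k. Expanding all 8 terms:
T_{111}*u_1*v_1*w_1 = -3*1*4*3 = -36  (running total: -36)
T_{112}*u_1*v_1*w_2 = -3*1*4*-2 = 24  (running total: -12)
T_{121}*u_1*v_2*w_1 = -2*1*3*3 = -18  (running total: -30)
T_{122}*u_1*v_2*w_2 = 1*1*3*-2 = -6  (running total: -36)
T_{211}*u_2*v_1*w_1 = -4*-2*4*3 = 96  (running total: 60)
T_{212}*u_2*v_1*w_2 = -4*-2*4*-2 = -64  (running total: -4)
T_{221}*u_2*v_2*w_1 = 3*-2*3*3 = -54  (running total: -58)
T_{222}*u_2*v_2*w_2 = 2*-2*3*-2 = 24  (running total: -34)
S = -34

-34


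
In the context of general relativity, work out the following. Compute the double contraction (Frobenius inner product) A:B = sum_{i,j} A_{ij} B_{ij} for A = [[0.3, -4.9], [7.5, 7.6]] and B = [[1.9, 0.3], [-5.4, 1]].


A:B = sum over all i,j of A_{ij} * B_{ij}.
Row 1: 0.3*1.9=0.57, -4.9*0.3=-1.47 => row sum = -0.9
Row 2: 7.5*-5.4=-40.5, 7.6*1=7.6 => row sum = -32.9
Total = -0.9 + -32.9 = -33.8

-33.8


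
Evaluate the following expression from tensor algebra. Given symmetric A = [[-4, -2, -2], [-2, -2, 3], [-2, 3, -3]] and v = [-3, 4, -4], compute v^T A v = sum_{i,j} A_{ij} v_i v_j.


First compute Av:
(Av)_1 = -4*-3 + -2*4 + -2*-4 = 12
(Av)_2 = -2*-3 + -2*4 + 3*-4 = -14
(Av)_3 = -2*-3 + 3*4 + -3*-4 = 30
Av = [12, -14, 30]
Then v^T (Av) = -3*12 + 4*-14 + -4*30
= -36 + -56 + -120 = -212

-212


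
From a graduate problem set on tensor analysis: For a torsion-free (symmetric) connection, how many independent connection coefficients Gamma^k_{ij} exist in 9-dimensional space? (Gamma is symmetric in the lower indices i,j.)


Christoffel symbols Gamma^k_{ij} are symmetric in i,j, so there are d * d(d+1)/2 independent symbols.
d = 9
d(d+1)/2 = 9 * 10 / 2 = 45
Total = 9 * 45 = 405

405


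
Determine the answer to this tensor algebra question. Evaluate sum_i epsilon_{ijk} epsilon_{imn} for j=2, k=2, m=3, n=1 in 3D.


Using the identity: epsilon_{ijk} epsilon_{imn} = delta_{jm} delta_{kn} - delta_{jn} delta_{km}.
delta_{23} = 0
delta_{21} = 0
delta_{21} = 0
delta_{23} = 0
Result = 0 * 0 - 0 * 0 = 0 - 0 = 0

0


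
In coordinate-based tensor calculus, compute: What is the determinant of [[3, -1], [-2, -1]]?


For a 2x2 matrix [[a, b], [c, d]], det = a*d - b*c.
a = 3, b = -1, c = -2, d = -1
a*d = 3 * -1 = -3
b*c = -1 * -2 = 2
det = -3 - 2 = -5

-5


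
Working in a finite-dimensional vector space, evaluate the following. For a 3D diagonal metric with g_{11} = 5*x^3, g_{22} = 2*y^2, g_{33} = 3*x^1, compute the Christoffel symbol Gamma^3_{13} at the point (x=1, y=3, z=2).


For a diagonal metric, Gamma^k_{ij} = (1/2) g^{kk} (dg_{ik}/dx_j + dg_{jk}/dx_i - dg_{ij}/dx_k).
The metric is diagonal, so g_{ab} = 0 for a != b.
At the given point: g_{11} = 5, g_{22} = 18, g_{33} = 3
g^{33} = 1/3
dg_{13}/dx_3 = 0 (off-diagonal)
dg_{33}/dx_1 = dg_{33}/dx_1 = 3
dg_{13}/dx_3 = 0 (off-diagonal)
Numerator = 0 + 3 - 0 = 3
Gamma^3_{13} = 3 / (2 * 3) = 1/2

1/2


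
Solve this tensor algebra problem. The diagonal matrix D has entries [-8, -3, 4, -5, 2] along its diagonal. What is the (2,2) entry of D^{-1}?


For a diagonal matrix, the inverse has entries (D^{-1})_{ii} = 1/d_{ii}.
The diagonal entries are: d_{11} = -8, d_{22} = -3, d_{33} = 4, d_{44} = -5, d_{55} = 2
We need (D^{-1})_{22} = 1/d_{22} = 1/-3 = -1/3

-1/3


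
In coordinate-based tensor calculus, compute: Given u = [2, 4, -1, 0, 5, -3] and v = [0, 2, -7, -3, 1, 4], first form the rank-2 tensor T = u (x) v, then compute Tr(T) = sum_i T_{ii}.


The outer product gives T_{ij} = u_i v_j.
The trace (contraction) is Tr(T) = sum_i T_{ii} = sum_i u_i v_i.
Diagonal entries:
T_{11} = u_1 * v_1 = 2 * 0 = 0
T_{22} = u_2 * v_2 = 4 * 2 = 8
T_{33} = u_3 * v_3 = -1 * -7 = 7
T_{44} = u_4 * v_4 = 0 * -3 = 0
T_{55} = u_5 * v_5 = 5 * 1 = 5
T_{66} = u_6 * v_6 = -3 * 4 = -12
Tr(T) = 0 + 8 + 7 + 0 + 5 + -12 = 8

8


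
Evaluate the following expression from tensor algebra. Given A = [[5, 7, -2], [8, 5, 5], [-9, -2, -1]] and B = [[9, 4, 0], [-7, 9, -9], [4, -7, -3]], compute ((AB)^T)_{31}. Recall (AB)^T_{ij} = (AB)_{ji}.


(AB)^T_{ij} = (AB)_{ji} = sum_k A_{jk} B_{ki}.
For i=3, j=1 we need (AB)_{13}:
A_{11} * B_{13} = 5 * 0 = 0
A_{12} * B_{23} = 7 * -9 = -63
A_{13} * B_{33} = -2 * -3 = 6
Sum = 0 + -63 + 6 = -57

-57


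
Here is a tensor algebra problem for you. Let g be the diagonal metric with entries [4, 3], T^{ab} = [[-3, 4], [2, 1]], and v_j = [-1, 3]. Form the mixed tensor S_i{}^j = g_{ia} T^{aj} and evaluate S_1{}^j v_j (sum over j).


Step 1: lower the first index. For a diagonal metric, g_{ia} T^{aj} = g_{ii} T^{ij} (no sum on i).
g_{11} = 4
S_1{}^1 = 4 * T^{11} = 4 * -3 = -12
S_1{}^2 = 4 * T^{12} = 4 * 4 = 16
Step 2: contract S_1{}^j with v_j.
S_1{}^1 * v_1 = -12 * -1 = 12
S_1{}^2 * v_2 = 16 * 3 = 48
Result = 12 + 48 = 60

60


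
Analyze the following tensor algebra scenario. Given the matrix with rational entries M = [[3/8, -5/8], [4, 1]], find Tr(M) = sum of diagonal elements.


The trace is the sum of diagonal entries.
Diagonal: M[1,1] = 3/8, M[2,2] = 1
Tr(M) = 3/8 + 1
Computing step by step:
After adding M[1,1]: 3/8
After adding M[2,2]: 11/8
Tr(M) = 11/8

11/8


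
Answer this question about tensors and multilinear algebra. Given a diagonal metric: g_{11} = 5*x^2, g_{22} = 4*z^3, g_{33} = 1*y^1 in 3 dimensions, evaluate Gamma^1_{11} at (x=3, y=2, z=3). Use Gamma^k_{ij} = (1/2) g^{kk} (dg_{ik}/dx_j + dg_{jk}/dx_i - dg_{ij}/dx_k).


For a diagonal metric, Gamma^k_{ij} = (1/2) g^{kk} (dg_{ik}/dx_j + dg_{jk}/dx_i - dg_{ij}/dx_k).
The metric is diagonal, so g_{ab} = 0 for a != b.
At the given point: g_{11} = 45, g_{22} = 108, g_{33} = 2
g^{11} = 1/45
dg_{11}/dx_1 = dg_{11}/dx_1 = 30
dg_{11}/dx_1 = dg_{11}/dx_1 = 30
dg_{11}/dx_1 = dg_{11}/dx_1 = 30
Numerator = 30 + 30 - 30 = 30
Gamma^1_{11} = 30 / (2 * 45) = 1/3

1/3


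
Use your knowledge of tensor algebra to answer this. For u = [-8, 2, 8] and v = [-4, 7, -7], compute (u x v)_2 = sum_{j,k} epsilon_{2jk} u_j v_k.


(u x v)_2 = sum_{j,k} epsilon_{2jk} u_j v_k. Only permutations of (1,2,3) contribute; the two non-zero terms are:
eps_{213} u_1 v_3 = -1 * -8 * -7 = -56
eps_{231} u_3 v_1 = 1 * 8 * -4 = -32
(u x v)_2 = -88

-88


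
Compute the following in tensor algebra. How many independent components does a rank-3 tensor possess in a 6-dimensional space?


The number of components of a rank-r tensor in d dimensions is d^r.
Here d = 6 and r = 3.
6^3 = 216

216


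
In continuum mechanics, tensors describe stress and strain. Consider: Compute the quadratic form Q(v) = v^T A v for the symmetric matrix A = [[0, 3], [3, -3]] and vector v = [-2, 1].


First compute Av:
(Av)_1 = 0*-2 + 3*1 = 3
(Av)_2 = 3*-2 + -3*1 = -9
Av = [3, -9]
Then v^T (Av) = -2*3 + 1*-9
= -6 + -9 = -15

-15


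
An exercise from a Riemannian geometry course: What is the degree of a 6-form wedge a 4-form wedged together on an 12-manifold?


The degree of a wedge product is the sum of the degrees of the individual forms.
Degrees: 6, 4
Total degree = 6 + 4 = 10

10


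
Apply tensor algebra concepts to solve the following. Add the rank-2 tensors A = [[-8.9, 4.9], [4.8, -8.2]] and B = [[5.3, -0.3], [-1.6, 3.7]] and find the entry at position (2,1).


Tensor addition is component-wise: (A + B)_{ij} = A_{ij} + B_{ij}.
A_{21} = 4.8
B_{21} = -1.6
(A + B)_{21} = 4.8 + -1.6 = 3.2

3.2


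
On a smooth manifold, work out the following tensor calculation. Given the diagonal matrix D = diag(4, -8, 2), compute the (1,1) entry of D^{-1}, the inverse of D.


For a diagonal matrix, the inverse has entries (D^{-1})_{ii} = 1/d_{ii}.
The diagonal entries are: d_{11} = 4, d_{22} = -8, d_{33} = 2
We need (D^{-1})_{11} = 1/d_{11} = 1/4 = 1/4

1/4


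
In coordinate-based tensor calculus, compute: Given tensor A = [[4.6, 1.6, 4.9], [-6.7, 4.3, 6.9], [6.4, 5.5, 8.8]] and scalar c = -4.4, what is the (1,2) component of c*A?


Scalar multiplication: (cA)_{ij} = c * A_{ij}.
c = -4.4
A_{12} = 1.6
(cA)_{12} = -4.4 * 1.6 = -7.04

-7.04


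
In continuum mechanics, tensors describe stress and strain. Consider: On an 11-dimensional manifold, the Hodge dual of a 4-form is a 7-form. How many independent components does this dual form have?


The Hodge dual of a p-form on an n-dimensional manifold is an (n-p)-form.
n = 11, p = 4, so dual degree = 11 - 4 = 7
The number of components is C(n, n-p) = C(11, 7) = 330

330


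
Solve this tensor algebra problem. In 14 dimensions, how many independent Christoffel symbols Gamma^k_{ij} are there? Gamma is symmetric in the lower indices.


Christoffel symbols Gamma^k_{ij} are symmetric in i,j, so there are d * d(d+1)/2 independent symbols.
d = 14
d(d+1)/2 = 14 * 15 / 2 = 105
Total = 14 * 105 = 1470

1470


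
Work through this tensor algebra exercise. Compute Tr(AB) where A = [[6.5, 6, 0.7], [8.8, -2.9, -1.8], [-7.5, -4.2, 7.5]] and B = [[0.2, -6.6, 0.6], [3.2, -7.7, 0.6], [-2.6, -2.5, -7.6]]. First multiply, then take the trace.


Tr(AB) = sum_i (AB)_{ii} where (AB)_{ii} = sum_k A_{ik} B_{ki}.
(AB)_{11} = 6.5*0.2 + 6*3.2 + 0.7*-2.6 = 18.68
(AB)_{22} = 8.8*-6.6 + -2.9*-7.7 + -1.8*-2.5 = -31.25
(AB)_{33} = -7.5*0.6 + -4.2*0.6 + 7.5*-7.6 = -64.02
Tr(AB) = 18.68 + -31.25 + -64.02 = -76.59

-76.59


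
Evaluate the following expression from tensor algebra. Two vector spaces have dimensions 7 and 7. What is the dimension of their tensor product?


The dimension of a tensor product is the product of dimensions.
dim(V) = 7, dim(W) = 7
dim(V (x) W) = 7 * 7 = 49

49


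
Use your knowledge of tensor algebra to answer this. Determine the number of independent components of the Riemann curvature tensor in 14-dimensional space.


The Riemann tensor in d dimensions has d^2(d^2 - 1)/12 independent components.
d = 14, so d^2 = 196
d^2 - 1 = 195
d^2(d^2 - 1) = 196 * 195 = 38220
Divide by 12: 38220 / 12 = 3185

3185


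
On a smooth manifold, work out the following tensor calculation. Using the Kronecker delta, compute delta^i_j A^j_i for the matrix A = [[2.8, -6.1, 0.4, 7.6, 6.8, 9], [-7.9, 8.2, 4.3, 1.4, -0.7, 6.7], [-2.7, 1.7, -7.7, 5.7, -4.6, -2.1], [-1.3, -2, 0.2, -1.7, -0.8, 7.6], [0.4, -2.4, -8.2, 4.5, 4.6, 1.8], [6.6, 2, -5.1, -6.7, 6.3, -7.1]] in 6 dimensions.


The contraction (trace) of a rank-2 tensor is the sum of its diagonal elements.
Diagonal entries: A[1,1] = 2.8, A[2,2] = 8.2, A[3,3] = -7.7, A[4,4] = -1.7, A[5,5] = 4.6, A[6,6] = -7.1
Tr(A) = 2.8 + 8.2 + -7.7 + -1.7 + 4.6 + -7.1 = -0.9

-0.9


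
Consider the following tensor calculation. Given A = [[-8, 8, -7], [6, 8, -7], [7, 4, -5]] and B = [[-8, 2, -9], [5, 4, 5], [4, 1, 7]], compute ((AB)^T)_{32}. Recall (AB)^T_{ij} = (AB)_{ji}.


(AB)^T_{ij} = (AB)_{ji} = sum_k A_{jk} B_{ki}.
For i=3, j=2 we need (AB)_{23}:
A_{21} * B_{13} = 6 * -9 = -54
A_{22} * B_{23} = 8 * 5 = 40
A_{23} * B_{33} = -7 * 7 = -49
Sum = -54 + 40 + -49 = -63

-63


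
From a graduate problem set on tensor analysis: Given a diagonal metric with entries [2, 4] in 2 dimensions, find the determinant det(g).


For a diagonal metric, the determinant is the product of diagonal entries.
Diagonal entries: 2, 4
det(g) = 2 * 4 = 8

8


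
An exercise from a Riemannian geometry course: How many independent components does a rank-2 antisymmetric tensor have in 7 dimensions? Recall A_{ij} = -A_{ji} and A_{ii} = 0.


An antisymmetric rank-2 tensor satisfies A_{ij} = -A_{ji}, so diagonal entries are zero.
The independent components are the upper-triangular entries: C(n, 2) = n(n-1)/2.
n = 7
C(7, 2) = 7 * 6 / 2 = 42 / 2 = 21

21


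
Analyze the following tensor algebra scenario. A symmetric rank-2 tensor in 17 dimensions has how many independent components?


A symmetric rank-2 tensor in d dimensions has d(d+1)/2 independent components.
d = 17
d(d+1)/2 = 17 * 18 / 2 = 306 / 2 = 153

153


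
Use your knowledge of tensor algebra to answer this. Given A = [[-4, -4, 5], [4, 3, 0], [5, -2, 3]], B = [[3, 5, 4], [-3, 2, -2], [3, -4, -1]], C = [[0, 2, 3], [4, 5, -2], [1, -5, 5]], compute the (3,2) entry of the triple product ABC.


(ABC)_{32} = sum_m (AB)_{3m} C_{m2}. First compute row 3 of AB.
(AB)_{31} = 5*3 + -2*-3 + 3*3 = 30
(AB)_{32} = 5*5 + -2*2 + 3*-4 = 9
(AB)_{33} = 5*4 + -2*-2 + 3*-1 = 21
Now contract with column 2 of C:
(AB)_{31} * C_{12} = 30 * 2 = 60
(AB)_{32} * C_{22} = 9 * 5 = 45
(AB)_{33} * C_{32} = 21 * -5 = -105
(ABC)_{32} = 60 + 45 + -105 = 0

0


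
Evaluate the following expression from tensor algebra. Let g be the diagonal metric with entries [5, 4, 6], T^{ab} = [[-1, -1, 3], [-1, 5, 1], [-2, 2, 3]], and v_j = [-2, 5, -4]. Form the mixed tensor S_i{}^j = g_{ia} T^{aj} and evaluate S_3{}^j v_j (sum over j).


Step 1: lower the first index. For a diagonal metric, g_{ia} T^{aj} = g_{ii} T^{ij} (no sum on i).
g_{33} = 6
S_3{}^1 = 6 * T^{31} = 6 * -2 = -12
S_3{}^2 = 6 * T^{32} = 6 * 2 = 12
S_3{}^3 = 6 * T^{33} = 6 * 3 = 18
Step 2: contract S_3{}^j with v_j.
S_3{}^1 * v_1 = -12 * -2 = 24
S_3{}^2 * v_2 = 12 * 5 = 60
S_3{}^3 * v_3 = 18 * -4 = -72
Result = 24 + 60 + -72 = 12

12


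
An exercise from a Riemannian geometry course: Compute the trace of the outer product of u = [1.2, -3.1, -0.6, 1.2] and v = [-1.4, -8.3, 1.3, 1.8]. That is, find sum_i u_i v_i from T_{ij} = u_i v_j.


The outer product gives T_{ij} = u_i v_j.
The trace (contraction) is Tr(T) = sum_i T_{ii} = sum_i u_i v_i.
Diagonal entries:
T_{11} = u_1 * v_1 = 1.2 * -1.4 = -1.68
T_{22} = u_2 * v_2 = -3.1 * -8.3 = 25.73
T_{33} = u_3 * v_3 = -0.6 * 1.3 = -0.78
T_{44} = u_4 * v_4 = 1.2 * 1.8 = 2.16
Tr(T) = -1.68 + 25.73 + -0.78 + 2.16 = 25.43

25.43


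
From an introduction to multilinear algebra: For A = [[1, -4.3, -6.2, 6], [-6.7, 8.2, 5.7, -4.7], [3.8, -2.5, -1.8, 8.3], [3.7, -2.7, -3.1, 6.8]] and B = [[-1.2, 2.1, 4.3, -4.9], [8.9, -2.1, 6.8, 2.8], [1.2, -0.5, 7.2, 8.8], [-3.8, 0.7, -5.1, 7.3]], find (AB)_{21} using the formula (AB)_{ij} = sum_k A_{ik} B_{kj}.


(AB)_{ij} = sum_k A_{ik} B_{kj}.
For i=2, j=1:
A_{21} * B_{11} = -6.7 * -1.2 = 8.04
A_{22} * B_{21} = 8.2 * 8.9 = 72.98
A_{23} * B_{31} = 5.7 * 1.2 = 6.84
A_{24} * B_{41} = -4.7 * -3.8 = 17.86
Sum = 8.04 + 72.98 + 6.84 + 17.86 = 105.72

105.72


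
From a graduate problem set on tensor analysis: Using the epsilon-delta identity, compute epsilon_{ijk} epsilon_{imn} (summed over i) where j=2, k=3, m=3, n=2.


Using the identity: epsilon_{ijk} epsilon_{imn} = delta_{jm} delta_{kn} - delta_{jn} delta_{km}.
delta_{23} = 0
delta_{32} = 0
delta_{22} = 1
delta_{33} = 1
Result = 0 * 0 - 1 * 1 = 0 - 1 = -1

-1


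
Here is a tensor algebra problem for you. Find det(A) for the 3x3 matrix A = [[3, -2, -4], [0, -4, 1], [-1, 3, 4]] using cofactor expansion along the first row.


Expanding along the first row, det(A) = a11*M_11 - a12*M_12 + a13*M_13, where M_1j is the (1,j) minor.
Minor M_11 = -4*4 - 1*3 = -19
Minor M_12 = 0*4 - 1*-1 = 1
Minor M_13 = 0*3 - -4*-1 = -4
det = 3*(-19) - -2*(1) + -4*(-4)
    = -57 - -2 + 16
    = -39

-39


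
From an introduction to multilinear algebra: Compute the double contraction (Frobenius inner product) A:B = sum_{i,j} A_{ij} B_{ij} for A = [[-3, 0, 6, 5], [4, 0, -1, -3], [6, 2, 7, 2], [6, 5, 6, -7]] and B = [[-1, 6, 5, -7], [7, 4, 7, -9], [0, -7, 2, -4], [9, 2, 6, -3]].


A:B = sum over all i,j of A_{ij} * B_{ij}.
Row 1: -3*-1=3, 0*6=0, 6*5=30, 5*-7=-35 => row sum = -2
Row 2: 4*7=28, 0*4=0, -1*7=-7, -3*-9=27 => row sum = 48
Row 3: 6*0=0, 2*-7=-14, 7*2=14, 2*-4=-8 => row sum = -8
Row 4: 6*9=54, 5*2=10, 6*6=36, -7*-3=21 => row sum = 121
Total = -2 + 48 + -8 + 121 = 159

159


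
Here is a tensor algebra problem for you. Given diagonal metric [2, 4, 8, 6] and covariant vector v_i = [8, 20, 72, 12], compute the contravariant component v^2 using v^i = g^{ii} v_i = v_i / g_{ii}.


To raise an index with a diagonal metric: v^i = v_i / g_{ii}.
For index 2: v_2 = 20, g_{22} = 4
v^2 = 20 / 4 = 5

5


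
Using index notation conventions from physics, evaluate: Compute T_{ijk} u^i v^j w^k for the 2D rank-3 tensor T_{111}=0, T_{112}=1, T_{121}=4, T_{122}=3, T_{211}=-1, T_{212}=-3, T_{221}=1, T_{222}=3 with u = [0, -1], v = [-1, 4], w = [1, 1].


S = sum over i,j,k of T_{ijk} u_i v_j w_k. Expanding all 8 terms:
T_{111}*u_1*v_1*w_1 = 0*0*-1*1 = 0  (running total: 0)
T_{112}*u_1*v_1*w_2 = 1*0*-1*1 = 0  (running total: 0)
T_{121}*u_1*v_2*w_1 = 4*0*4*1 = 0  (running total: 0)
T_{122}*u_1*v_2*w_2 = 3*0*4*1 = 0  (running total: 0)
T_{211}*u_2*v_1*w_1 = -1*-1*-1*1 = -1  (running total: -1)
T_{212}*u_2*v_1*w_2 = -3*-1*-1*1 = -3  (running total: -4)
T_{221}*u_2*v_2*w_1 = 1*-1*4*1 = -4  (running total: -8)
T_{222}*u_2*v_2*w_2 = 3*-1*4*1 = -12  (running total: -20)
S = -20

-20


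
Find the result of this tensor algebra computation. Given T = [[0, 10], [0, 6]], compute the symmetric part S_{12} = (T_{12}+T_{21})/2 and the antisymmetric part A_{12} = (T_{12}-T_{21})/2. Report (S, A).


T_{12} = 10
T_{21} = 0
S_{12} = (10 + 0)/2 = 10/2 = 5
A_{12} = (10 - 0)/2 = 10/2 = 5
Check: S + A = 5 + 5 = 10 = T_{12}.

(5, 5)


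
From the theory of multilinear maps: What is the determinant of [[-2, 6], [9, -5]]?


For a 2x2 matrix [[a, b], [c, d]], det = a*d - b*c.
a = -2, b = 6, c = 9, d = -5
a*d = -2 * -5 = 10
b*c = 6 * 9 = 54
det = 10 - 54 = -44

-44


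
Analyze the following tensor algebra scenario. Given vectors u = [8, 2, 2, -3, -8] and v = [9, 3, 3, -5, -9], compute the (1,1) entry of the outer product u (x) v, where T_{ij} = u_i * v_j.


The outer product entry T_{ij} = u_i * v_j.
We need i=1, j=1.
u_1 = 8, v_1 = 9
T_{1,1} = 8 * 9 = 72

72


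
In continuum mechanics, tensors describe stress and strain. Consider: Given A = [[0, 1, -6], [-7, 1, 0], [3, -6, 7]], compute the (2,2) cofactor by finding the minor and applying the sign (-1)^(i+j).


To find cofactor C_{22}, delete row 2 and column 2.
The resulting 2x2 submatrix is: [[0, -6], [3, 7]]
Minor M_{22} = 0*7 - -6*3
  = 0 - -18 = 18
Sign = (-1)^(2+2) = (-1)^4 = 1
Cofactor C_{22} = 1 * 18 = 18

18


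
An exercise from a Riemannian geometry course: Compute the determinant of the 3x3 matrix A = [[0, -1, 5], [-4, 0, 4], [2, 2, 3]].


Expanding along the first row, det(A) = a11*M_11 - a12*M_12 + a13*M_13, where M_1j is the (1,j) minor.
Minor M_11 = 0*3 - 4*2 = -8
Minor M_12 = -4*3 - 4*2 = -20
Minor M_13 = -4*2 - 0*2 = -8
det = 0*(-8) - -1*(-20) + 5*(-8)
    = 0 - 20 + -40
    = -60

-60


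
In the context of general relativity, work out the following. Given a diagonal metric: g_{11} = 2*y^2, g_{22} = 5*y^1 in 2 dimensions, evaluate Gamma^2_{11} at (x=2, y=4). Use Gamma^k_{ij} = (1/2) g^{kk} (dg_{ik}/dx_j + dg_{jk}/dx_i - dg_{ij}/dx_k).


For a diagonal metric, Gamma^k_{ij} = (1/2) g^{kk} (dg_{ik}/dx_j + dg_{jk}/dx_i - dg_{ij}/dx_k).
The metric is diagonal, so g_{ab} = 0 for a != b.
At the given point: g_{11} = 32, g_{22} = 20
g^{22} = 1/20
dg_{12}/dx_1 = 0 (off-diagonal)
dg_{12}/dx_1 = 0 (off-diagonal)
dg_{11}/dx_2 = dg_{11}/dx_2 = 16
Numerator = 0 + 0 - 16 = -16
Gamma^2_{11} = -16 / (2 * 20) = -2/5

-2/5


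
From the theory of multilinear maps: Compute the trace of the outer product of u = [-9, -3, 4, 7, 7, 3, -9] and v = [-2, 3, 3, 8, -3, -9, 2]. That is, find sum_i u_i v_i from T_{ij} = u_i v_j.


The outer product gives T_{ij} = u_i v_j.
The trace (contraction) is Tr(T) = sum_i T_{ii} = sum_i u_i v_i.
Diagonal entries:
T_{11} = u_1 * v_1 = -9 * -2 = 18
T_{22} = u_2 * v_2 = -3 * 3 = -9
T_{33} = u_3 * v_3 = 4 * 3 = 12
T_{44} = u_4 * v_4 = 7 * 8 = 56
T_{55} = u_5 * v_5 = 7 * -3 = -21
T_{66} = u_6 * v_6 = 3 * -9 = -27
T_{77} = u_7 * v_7 = -9 * 2 = -18
Tr(T) = 18 + -9 + 12 + 56 + -21 + -27 + -18 = 11

11


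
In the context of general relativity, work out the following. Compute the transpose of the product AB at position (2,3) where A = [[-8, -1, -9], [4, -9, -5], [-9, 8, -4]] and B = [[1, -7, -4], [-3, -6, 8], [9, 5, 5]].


(AB)^T_{ij} = (AB)_{ji} = sum_k A_{jk} B_{ki}.
For i=2, j=3 we need (AB)_{32}:
A_{31} * B_{12} = -9 * -7 = 63
A_{32} * B_{22} = 8 * -6 = -48
A_{33} * B_{32} = -4 * 5 = -20
Sum = 63 + -48 + -20 = -5

-5


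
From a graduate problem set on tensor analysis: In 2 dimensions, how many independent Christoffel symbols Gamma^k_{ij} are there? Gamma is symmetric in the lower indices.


Christoffel symbols Gamma^k_{ij} are symmetric in i,j, so there are d * d(d+1)/2 independent symbols.
d = 2
d(d+1)/2 = 2 * 3 / 2 = 3
Total = 2 * 3 = 6

6


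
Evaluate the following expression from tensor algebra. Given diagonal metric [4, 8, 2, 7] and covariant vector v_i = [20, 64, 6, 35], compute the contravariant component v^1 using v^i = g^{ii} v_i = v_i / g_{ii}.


To raise an index with a diagonal metric: v^i = v_i / g_{ii}.
For index 1: v_1 = 20, g_{11} = 4
v^1 = 20 / 4 = 5

5


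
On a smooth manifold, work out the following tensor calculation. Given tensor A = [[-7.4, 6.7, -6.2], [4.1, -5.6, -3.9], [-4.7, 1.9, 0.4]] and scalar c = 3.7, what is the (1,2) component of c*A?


Scalar multiplication: (cA)_{ij} = c * A_{ij}.
c = 3.7
A_{12} = 6.7
(cA)_{12} = 3.7 * 6.7 = 24.79

24.79


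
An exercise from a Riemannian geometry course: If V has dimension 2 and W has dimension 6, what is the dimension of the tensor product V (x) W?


The dimension of a tensor product is the product of dimensions.
dim(V) = 2, dim(W) = 6
dim(V (x) W) = 2 * 6 = 12

12


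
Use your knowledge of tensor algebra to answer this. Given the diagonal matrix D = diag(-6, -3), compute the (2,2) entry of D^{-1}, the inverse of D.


For a diagonal matrix, the inverse has entries (D^{-1})_{ii} = 1/d_{ii}.
The diagonal entries are: d_{11} = -6, d_{22} = -3
We need (D^{-1})_{22} = 1/d_{22} = 1/-3 = -1/3

-1/3


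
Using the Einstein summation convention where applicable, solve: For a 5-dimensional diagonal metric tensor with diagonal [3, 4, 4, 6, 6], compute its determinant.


For a diagonal metric, the determinant is the product of diagonal entries.
Diagonal entries: 3, 4, 4, 6, 6
det(g) = 3 * 4 * 4 * 6 * 6 = 1728

1728


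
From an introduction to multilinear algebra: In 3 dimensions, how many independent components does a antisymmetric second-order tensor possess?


A antisymmetric rank-2 tensor in d dimensions has d(d-1)/2 independent components.
d = 3
d(d-1)/2 = 3 * 2 / 2 = 6 / 2 = 3

3


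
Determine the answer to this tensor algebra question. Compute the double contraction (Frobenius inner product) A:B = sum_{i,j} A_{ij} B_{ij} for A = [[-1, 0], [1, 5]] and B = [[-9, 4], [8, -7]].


A:B = sum over all i,j of A_{ij} * B_{ij}.
Row 1: -1*-9=9, 0*4=0 => row sum = 9
Row 2: 1*8=8, 5*-7=-35 => row sum = -27
Total = 9 + -27 = -18

-18


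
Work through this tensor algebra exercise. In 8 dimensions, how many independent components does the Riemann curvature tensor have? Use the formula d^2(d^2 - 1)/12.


The Riemann tensor in d dimensions has d^2(d^2 - 1)/12 independent components.
d = 8, so d^2 = 64
d^2 - 1 = 63
d^2(d^2 - 1) = 64 * 63 = 4032
Divide by 12: 4032 / 12 = 336

336


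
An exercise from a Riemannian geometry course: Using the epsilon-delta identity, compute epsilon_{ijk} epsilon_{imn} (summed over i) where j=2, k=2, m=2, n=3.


Using the identity: epsilon_{ijk} epsilon_{imn} = delta_{jm} delta_{kn} - delta_{jn} delta_{km}.
delta_{22} = 1
delta_{23} = 0
delta_{23} = 0
delta_{22} = 1
Result = 1 * 0 - 0 * 1 = 0 - 0 = 0

0


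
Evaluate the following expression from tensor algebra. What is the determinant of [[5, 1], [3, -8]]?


For a 2x2 matrix [[a, b], [c, d]], det = a*d - b*c.
a = 5, b = 1, c = 3, d = -8
a*d = 5 * -8 = -40
b*c = 1 * 3 = 3
det = -40 - 3 = -43

-43


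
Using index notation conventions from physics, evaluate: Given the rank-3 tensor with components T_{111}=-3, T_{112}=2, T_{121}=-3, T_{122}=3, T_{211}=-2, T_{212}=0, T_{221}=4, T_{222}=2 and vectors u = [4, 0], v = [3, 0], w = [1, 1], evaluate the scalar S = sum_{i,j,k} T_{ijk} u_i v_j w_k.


S = sum over i,j,k of T_{ijk} u_i v_j w_k. Expanding all 8 terms:
T_{111}*u_1*v_1*w_1 = -3*4*3*1 = -36  (running total: -36)
T_{112}*u_1*v_1*w_2 = 2*4*3*1 = 24  (running total: -12)
T_{121}*u_1*v_2*w_1 = -3*4*0*1 = 0  (running total: -12)
T_{122}*u_1*v_2*w_2 = 3*4*0*1 = 0  (running total: -12)
T_{211}*u_2*v_1*w_1 = -2*0*3*1 = 0  (running total: -12)
T_{212}*u_2*v_1*w_2 = 0*0*3*1 = 0  (running total: -12)
T_{221}*u_2*v_2*w_1 = 4*0*0*1 = 0  (running total: -12)
T_{222}*u_2*v_2*w_2 = 2*0*0*1 = 0  (running total: -12)
S = -12

-12


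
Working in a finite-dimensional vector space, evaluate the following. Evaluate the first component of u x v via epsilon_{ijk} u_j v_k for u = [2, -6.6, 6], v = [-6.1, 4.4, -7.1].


(u x v)_1 = sum_{j,k} epsilon_{1jk} u_j v_k. Only permutations of (1,2,3) contribute; the two non-zero terms are:
eps_{123} u_2 v_3 = 1 * -6.6 * -7.1 = 46.86
eps_{132} u_3 v_2 = -1 * 6 * 4.4 = -26.4
(u x v)_1 = 20.46

20.46


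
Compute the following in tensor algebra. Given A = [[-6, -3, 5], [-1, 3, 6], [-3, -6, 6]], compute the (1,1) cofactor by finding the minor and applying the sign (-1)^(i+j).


To find cofactor C_{11}, delete row 1 and column 1.
The resulting 2x2 submatrix is: [[3, 6], [-6, 6]]
Minor M_{11} = 3*6 - 6*-6
  = 18 - -36 = 54
Sign = (-1)^(1+1) = (-1)^2 = 1
Cofactor C_{11} = 1 * 54 = 54

54


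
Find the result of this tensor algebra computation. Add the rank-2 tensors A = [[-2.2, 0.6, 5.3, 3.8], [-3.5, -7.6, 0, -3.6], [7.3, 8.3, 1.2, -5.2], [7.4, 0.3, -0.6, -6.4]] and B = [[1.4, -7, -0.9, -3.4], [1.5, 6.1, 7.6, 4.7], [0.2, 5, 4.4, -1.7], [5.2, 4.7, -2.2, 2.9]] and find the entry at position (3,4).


Tensor addition is component-wise: (A + B)_{ij} = A_{ij} + B_{ij}.
A_{34} = -5.2
B_{34} = -1.7
(A + B)_{34} = -5.2 + -1.7 = -6.9

-6.9


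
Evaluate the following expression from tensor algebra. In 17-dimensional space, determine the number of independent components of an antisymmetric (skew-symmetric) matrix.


An antisymmetric rank-2 tensor satisfies A_{ij} = -A_{ji}, so diagonal entries are zero.
The independent components are the upper-triangular entries: C(n, 2) = n(n-1)/2.
n = 17
C(17, 2) = 17 * 16 / 2 = 272 / 2 = 136

136


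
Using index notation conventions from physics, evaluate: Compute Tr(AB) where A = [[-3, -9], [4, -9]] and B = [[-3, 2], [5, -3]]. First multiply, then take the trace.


Tr(AB) = sum_i (AB)_{ii} where (AB)_{ii} = sum_k A_{ik} B_{ki}.
(AB)_{11} = -3*-3 + -9*5 = -36
(AB)_{22} = 4*2 + -9*-3 = 35
Tr(AB) = -36 + 35 = -1

-1


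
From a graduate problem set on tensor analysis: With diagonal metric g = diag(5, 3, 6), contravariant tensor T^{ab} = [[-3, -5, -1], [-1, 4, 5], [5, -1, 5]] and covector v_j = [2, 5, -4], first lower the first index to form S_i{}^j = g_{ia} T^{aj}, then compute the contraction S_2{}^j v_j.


Step 1: lower the first index. For a diagonal metric, g_{ia} T^{aj} = g_{ii} T^{ij} (no sum on i).
g_{22} = 3
S_2{}^1 = 3 * T^{21} = 3 * -1 = -3
S_2{}^2 = 3 * T^{22} = 3 * 4 = 12
S_2{}^3 = 3 * T^{23} = 3 * 5 = 15
Step 2: contract S_2{}^j with v_j.
S_2{}^1 * v_1 = -3 * 2 = -6
S_2{}^2 * v_2 = 12 * 5 = 60
S_2{}^3 * v_3 = 15 * -4 = -60
Result = -6 + 60 + -60 = -6

-6


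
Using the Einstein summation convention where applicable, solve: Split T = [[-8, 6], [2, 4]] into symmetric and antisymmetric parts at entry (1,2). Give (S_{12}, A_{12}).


T_{12} = 6
T_{21} = 2
S_{12} = (6 + 2)/2 = 8/2 = 4
A_{12} = (6 - 2)/2 = 4/2 = 2
Check: S + A = 4 + 2 = 6 = T_{12}.

(4, 2)


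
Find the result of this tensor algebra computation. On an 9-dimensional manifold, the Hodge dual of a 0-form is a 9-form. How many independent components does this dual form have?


The Hodge dual of a p-form on an n-dimensional manifold is an (n-p)-form.
n = 9, p = 0, so dual degree = 9 - 0 = 9
The number of components is C(n, n-p) = C(9, 9) = 1

1


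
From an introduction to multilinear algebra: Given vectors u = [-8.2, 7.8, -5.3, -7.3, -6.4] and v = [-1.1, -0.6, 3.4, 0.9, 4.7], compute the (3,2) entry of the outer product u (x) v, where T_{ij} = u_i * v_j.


The outer product entry T_{ij} = u_i * v_j.
We need i=3, j=2.
u_3 = -5.3, v_2 = -0.6
T_{3,2} = -5.3 * -0.6 = 3.18

3.18


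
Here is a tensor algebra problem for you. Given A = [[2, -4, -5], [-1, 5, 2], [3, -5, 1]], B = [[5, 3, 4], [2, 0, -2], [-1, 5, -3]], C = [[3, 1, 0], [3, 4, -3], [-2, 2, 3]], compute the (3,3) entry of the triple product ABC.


(ABC)_{33} = sum_m (AB)_{3m} C_{m3}. First compute row 3 of AB.
(AB)_{31} = 3*5 + -5*2 + 1*-1 = 4
(AB)_{32} = 3*3 + -5*0 + 1*5 = 14
(AB)_{33} = 3*4 + -5*-2 + 1*-3 = 19
Now contract with column 3 of C:
(AB)_{31} * C_{13} = 4 * 0 = 0
(AB)_{32} * C_{23} = 14 * -3 = -42
(AB)_{33} * C_{33} = 19 * 3 = 57
(ABC)_{33} = 0 + -42 + 57 = 15

15


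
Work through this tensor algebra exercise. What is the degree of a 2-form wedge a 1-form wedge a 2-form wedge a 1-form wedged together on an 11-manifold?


The degree of a wedge product is the sum of the degrees of the individual forms.
Degrees: 2, 1, 2, 1
Total degree = 2 + 1 + 2 + 1 = 6

6
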